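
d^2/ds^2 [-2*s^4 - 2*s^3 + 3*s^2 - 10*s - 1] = -24*s^2 - 12*s + 6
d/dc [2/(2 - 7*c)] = 14/(7*c - 2)^2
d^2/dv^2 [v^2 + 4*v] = 2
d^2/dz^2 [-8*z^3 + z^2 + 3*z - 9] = 2 - 48*z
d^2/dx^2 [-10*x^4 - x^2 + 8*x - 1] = -120*x^2 - 2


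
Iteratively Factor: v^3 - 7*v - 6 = (v + 1)*(v^2 - v - 6) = (v - 3)*(v + 1)*(v + 2)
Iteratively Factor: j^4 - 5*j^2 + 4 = (j - 1)*(j^3 + j^2 - 4*j - 4) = (j - 1)*(j + 2)*(j^2 - j - 2) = (j - 1)*(j + 1)*(j + 2)*(j - 2)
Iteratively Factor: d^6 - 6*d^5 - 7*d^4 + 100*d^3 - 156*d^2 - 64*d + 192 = (d + 4)*(d^5 - 10*d^4 + 33*d^3 - 32*d^2 - 28*d + 48) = (d - 2)*(d + 4)*(d^4 - 8*d^3 + 17*d^2 + 2*d - 24) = (d - 4)*(d - 2)*(d + 4)*(d^3 - 4*d^2 + d + 6) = (d - 4)*(d - 2)*(d + 1)*(d + 4)*(d^2 - 5*d + 6) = (d - 4)*(d - 3)*(d - 2)*(d + 1)*(d + 4)*(d - 2)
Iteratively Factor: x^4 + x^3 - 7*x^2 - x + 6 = (x + 3)*(x^3 - 2*x^2 - x + 2) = (x - 1)*(x + 3)*(x^2 - x - 2) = (x - 1)*(x + 1)*(x + 3)*(x - 2)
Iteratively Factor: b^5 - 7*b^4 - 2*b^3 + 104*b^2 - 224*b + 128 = (b - 4)*(b^4 - 3*b^3 - 14*b^2 + 48*b - 32) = (b - 4)*(b - 2)*(b^3 - b^2 - 16*b + 16) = (b - 4)*(b - 2)*(b + 4)*(b^2 - 5*b + 4) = (b - 4)*(b - 2)*(b - 1)*(b + 4)*(b - 4)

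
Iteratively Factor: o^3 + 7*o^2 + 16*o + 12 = (o + 2)*(o^2 + 5*o + 6) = (o + 2)^2*(o + 3)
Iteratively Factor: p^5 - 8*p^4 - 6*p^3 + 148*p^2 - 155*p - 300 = (p + 1)*(p^4 - 9*p^3 + 3*p^2 + 145*p - 300) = (p - 5)*(p + 1)*(p^3 - 4*p^2 - 17*p + 60) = (p - 5)^2*(p + 1)*(p^2 + p - 12) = (p - 5)^2*(p + 1)*(p + 4)*(p - 3)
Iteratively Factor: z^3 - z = (z - 1)*(z^2 + z) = (z - 1)*(z + 1)*(z)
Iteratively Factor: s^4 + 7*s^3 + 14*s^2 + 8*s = (s + 2)*(s^3 + 5*s^2 + 4*s) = (s + 2)*(s + 4)*(s^2 + s) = (s + 1)*(s + 2)*(s + 4)*(s)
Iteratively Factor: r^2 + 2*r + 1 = (r + 1)*(r + 1)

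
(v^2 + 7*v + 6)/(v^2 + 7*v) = (v^2 + 7*v + 6)/(v*(v + 7))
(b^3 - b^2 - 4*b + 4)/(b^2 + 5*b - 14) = (b^2 + b - 2)/(b + 7)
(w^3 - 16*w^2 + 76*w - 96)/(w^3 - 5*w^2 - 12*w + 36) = (w - 8)/(w + 3)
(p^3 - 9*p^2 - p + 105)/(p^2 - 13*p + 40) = (p^2 - 4*p - 21)/(p - 8)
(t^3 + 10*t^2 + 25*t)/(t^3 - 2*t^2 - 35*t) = (t + 5)/(t - 7)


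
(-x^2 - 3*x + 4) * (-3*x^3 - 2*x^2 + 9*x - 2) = 3*x^5 + 11*x^4 - 15*x^3 - 33*x^2 + 42*x - 8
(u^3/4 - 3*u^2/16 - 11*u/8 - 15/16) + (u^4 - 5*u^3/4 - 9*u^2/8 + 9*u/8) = u^4 - u^3 - 21*u^2/16 - u/4 - 15/16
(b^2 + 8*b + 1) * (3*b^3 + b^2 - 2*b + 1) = 3*b^5 + 25*b^4 + 9*b^3 - 14*b^2 + 6*b + 1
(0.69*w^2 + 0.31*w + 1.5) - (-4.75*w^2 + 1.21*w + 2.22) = 5.44*w^2 - 0.9*w - 0.72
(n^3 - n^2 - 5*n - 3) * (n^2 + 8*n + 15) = n^5 + 7*n^4 + 2*n^3 - 58*n^2 - 99*n - 45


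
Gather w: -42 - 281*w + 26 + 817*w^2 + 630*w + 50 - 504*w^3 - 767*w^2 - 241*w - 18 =-504*w^3 + 50*w^2 + 108*w + 16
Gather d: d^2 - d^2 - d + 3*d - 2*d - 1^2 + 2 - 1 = 0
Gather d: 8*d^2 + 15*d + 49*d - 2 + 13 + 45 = 8*d^2 + 64*d + 56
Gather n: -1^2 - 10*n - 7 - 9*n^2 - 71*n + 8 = -9*n^2 - 81*n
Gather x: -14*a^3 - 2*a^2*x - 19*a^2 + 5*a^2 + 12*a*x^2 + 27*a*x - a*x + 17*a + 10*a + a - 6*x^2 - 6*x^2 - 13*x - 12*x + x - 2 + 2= -14*a^3 - 14*a^2 + 28*a + x^2*(12*a - 12) + x*(-2*a^2 + 26*a - 24)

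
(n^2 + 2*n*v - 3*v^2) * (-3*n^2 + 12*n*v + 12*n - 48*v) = -3*n^4 + 6*n^3*v + 12*n^3 + 33*n^2*v^2 - 24*n^2*v - 36*n*v^3 - 132*n*v^2 + 144*v^3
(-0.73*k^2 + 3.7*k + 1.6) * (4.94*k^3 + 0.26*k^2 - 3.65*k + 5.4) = -3.6062*k^5 + 18.0882*k^4 + 11.5305*k^3 - 17.031*k^2 + 14.14*k + 8.64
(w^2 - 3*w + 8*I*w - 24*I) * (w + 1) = w^3 - 2*w^2 + 8*I*w^2 - 3*w - 16*I*w - 24*I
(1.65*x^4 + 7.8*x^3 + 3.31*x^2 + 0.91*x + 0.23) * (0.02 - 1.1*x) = -1.815*x^5 - 8.547*x^4 - 3.485*x^3 - 0.9348*x^2 - 0.2348*x + 0.0046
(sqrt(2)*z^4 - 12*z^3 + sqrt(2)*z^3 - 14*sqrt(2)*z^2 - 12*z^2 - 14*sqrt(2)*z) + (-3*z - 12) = sqrt(2)*z^4 - 12*z^3 + sqrt(2)*z^3 - 14*sqrt(2)*z^2 - 12*z^2 - 14*sqrt(2)*z - 3*z - 12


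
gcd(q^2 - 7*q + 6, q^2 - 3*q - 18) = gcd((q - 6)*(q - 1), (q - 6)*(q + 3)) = q - 6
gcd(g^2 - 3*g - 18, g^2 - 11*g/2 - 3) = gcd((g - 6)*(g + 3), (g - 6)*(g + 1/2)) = g - 6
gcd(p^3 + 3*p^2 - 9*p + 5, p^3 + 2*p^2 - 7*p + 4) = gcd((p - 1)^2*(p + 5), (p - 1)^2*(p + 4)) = p^2 - 2*p + 1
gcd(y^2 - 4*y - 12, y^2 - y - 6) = y + 2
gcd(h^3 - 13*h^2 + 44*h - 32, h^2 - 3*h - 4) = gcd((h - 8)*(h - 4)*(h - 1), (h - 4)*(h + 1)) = h - 4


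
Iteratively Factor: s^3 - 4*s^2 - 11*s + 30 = (s - 5)*(s^2 + s - 6) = (s - 5)*(s + 3)*(s - 2)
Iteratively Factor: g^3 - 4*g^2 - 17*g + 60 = (g - 3)*(g^2 - g - 20) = (g - 5)*(g - 3)*(g + 4)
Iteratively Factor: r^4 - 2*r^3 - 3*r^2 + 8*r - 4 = (r - 1)*(r^3 - r^2 - 4*r + 4) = (r - 1)^2*(r^2 - 4) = (r - 2)*(r - 1)^2*(r + 2)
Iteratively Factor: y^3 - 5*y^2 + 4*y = (y - 4)*(y^2 - y) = (y - 4)*(y - 1)*(y)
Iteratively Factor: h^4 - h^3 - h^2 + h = (h + 1)*(h^3 - 2*h^2 + h) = (h - 1)*(h + 1)*(h^2 - h) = h*(h - 1)*(h + 1)*(h - 1)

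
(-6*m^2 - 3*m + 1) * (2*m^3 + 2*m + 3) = -12*m^5 - 6*m^4 - 10*m^3 - 24*m^2 - 7*m + 3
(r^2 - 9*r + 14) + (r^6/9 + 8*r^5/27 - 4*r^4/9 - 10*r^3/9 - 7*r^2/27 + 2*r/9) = r^6/9 + 8*r^5/27 - 4*r^4/9 - 10*r^3/9 + 20*r^2/27 - 79*r/9 + 14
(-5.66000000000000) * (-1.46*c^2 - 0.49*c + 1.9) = 8.2636*c^2 + 2.7734*c - 10.754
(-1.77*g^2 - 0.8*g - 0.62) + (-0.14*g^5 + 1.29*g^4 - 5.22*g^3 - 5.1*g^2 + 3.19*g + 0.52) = -0.14*g^5 + 1.29*g^4 - 5.22*g^3 - 6.87*g^2 + 2.39*g - 0.1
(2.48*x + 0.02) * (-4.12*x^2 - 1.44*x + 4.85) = -10.2176*x^3 - 3.6536*x^2 + 11.9992*x + 0.097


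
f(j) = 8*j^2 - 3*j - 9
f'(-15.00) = -243.00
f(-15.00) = 1836.00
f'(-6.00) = -99.00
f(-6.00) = 297.00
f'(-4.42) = -73.72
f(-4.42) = 160.55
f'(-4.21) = -70.36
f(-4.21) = 145.42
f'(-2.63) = -45.08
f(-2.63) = 54.23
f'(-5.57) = -92.12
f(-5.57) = 255.91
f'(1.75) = 25.00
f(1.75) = 10.25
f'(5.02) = 77.32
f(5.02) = 177.54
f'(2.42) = 35.72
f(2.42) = 30.59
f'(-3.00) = -51.00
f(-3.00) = 72.00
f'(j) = 16*j - 3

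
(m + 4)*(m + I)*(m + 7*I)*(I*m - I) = I*m^4 - 8*m^3 + 3*I*m^3 - 24*m^2 - 11*I*m^2 + 32*m - 21*I*m + 28*I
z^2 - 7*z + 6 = (z - 6)*(z - 1)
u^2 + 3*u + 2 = (u + 1)*(u + 2)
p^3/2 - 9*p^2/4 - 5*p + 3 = (p/2 + 1)*(p - 6)*(p - 1/2)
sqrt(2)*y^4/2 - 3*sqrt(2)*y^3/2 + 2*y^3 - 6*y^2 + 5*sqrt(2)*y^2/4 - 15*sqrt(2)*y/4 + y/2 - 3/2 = (y - 3)*(y + sqrt(2)/2)*(y + sqrt(2))*(sqrt(2)*y/2 + 1/2)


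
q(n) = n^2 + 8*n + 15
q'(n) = 2*n + 8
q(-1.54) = 5.05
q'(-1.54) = 4.92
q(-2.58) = 1.02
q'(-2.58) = 2.84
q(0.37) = 18.10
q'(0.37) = 8.74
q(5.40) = 87.36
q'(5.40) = 18.80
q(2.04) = 35.48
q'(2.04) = 12.08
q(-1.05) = 7.70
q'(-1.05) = 5.90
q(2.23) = 37.81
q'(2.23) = 12.46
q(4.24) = 66.90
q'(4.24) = 16.48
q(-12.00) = 63.00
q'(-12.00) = -16.00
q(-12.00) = 63.00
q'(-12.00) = -16.00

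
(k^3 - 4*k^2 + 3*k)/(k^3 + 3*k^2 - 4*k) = (k - 3)/(k + 4)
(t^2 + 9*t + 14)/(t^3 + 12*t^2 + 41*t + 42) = 1/(t + 3)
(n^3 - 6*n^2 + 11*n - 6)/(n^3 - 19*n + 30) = (n - 1)/(n + 5)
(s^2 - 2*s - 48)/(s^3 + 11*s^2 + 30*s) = (s - 8)/(s*(s + 5))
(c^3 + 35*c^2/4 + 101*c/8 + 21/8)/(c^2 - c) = (8*c^3 + 70*c^2 + 101*c + 21)/(8*c*(c - 1))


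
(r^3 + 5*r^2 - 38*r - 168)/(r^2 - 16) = (r^2 + r - 42)/(r - 4)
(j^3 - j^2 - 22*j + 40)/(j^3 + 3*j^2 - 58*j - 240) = (j^2 - 6*j + 8)/(j^2 - 2*j - 48)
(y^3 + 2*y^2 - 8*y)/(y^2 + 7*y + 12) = y*(y - 2)/(y + 3)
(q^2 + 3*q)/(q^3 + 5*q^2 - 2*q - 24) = q/(q^2 + 2*q - 8)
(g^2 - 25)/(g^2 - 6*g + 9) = (g^2 - 25)/(g^2 - 6*g + 9)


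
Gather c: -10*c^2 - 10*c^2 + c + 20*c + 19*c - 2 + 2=-20*c^2 + 40*c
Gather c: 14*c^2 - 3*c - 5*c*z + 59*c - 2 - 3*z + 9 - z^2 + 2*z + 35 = 14*c^2 + c*(56 - 5*z) - z^2 - z + 42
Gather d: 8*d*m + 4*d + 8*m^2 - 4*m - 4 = d*(8*m + 4) + 8*m^2 - 4*m - 4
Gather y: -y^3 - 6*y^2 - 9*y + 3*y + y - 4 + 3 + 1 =-y^3 - 6*y^2 - 5*y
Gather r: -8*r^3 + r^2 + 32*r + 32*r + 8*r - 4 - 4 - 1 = -8*r^3 + r^2 + 72*r - 9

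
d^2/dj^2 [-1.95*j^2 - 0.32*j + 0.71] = -3.90000000000000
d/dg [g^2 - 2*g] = 2*g - 2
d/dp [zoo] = 0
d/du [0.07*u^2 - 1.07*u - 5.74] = 0.14*u - 1.07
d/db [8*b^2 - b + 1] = 16*b - 1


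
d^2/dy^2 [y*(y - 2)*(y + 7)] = 6*y + 10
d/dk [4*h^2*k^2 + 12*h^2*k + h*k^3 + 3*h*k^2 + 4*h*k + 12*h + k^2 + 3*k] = 8*h^2*k + 12*h^2 + 3*h*k^2 + 6*h*k + 4*h + 2*k + 3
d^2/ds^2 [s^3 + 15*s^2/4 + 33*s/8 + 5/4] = 6*s + 15/2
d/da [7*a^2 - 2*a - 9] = 14*a - 2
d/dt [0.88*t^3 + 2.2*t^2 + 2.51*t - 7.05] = 2.64*t^2 + 4.4*t + 2.51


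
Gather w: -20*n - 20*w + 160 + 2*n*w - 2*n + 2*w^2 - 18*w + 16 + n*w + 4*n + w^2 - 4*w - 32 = -18*n + 3*w^2 + w*(3*n - 42) + 144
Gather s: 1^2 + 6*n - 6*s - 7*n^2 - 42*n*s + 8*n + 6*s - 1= -7*n^2 - 42*n*s + 14*n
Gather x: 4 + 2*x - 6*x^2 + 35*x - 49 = -6*x^2 + 37*x - 45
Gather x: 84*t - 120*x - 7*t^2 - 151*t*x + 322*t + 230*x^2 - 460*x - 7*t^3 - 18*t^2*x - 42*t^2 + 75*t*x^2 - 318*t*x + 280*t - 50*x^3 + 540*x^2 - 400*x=-7*t^3 - 49*t^2 + 686*t - 50*x^3 + x^2*(75*t + 770) + x*(-18*t^2 - 469*t - 980)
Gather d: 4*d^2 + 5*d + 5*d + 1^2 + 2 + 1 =4*d^2 + 10*d + 4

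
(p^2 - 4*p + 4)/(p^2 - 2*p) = (p - 2)/p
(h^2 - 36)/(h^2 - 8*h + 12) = (h + 6)/(h - 2)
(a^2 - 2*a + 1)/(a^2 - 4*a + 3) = (a - 1)/(a - 3)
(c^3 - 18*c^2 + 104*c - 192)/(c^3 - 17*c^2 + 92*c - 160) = (c - 6)/(c - 5)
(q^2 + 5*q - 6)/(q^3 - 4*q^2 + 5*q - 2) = (q + 6)/(q^2 - 3*q + 2)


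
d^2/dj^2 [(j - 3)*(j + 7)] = 2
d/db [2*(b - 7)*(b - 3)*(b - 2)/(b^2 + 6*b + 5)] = 2*(b^4 + 12*b^3 - 98*b^2 - 36*b + 457)/(b^4 + 12*b^3 + 46*b^2 + 60*b + 25)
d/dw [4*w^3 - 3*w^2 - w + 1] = 12*w^2 - 6*w - 1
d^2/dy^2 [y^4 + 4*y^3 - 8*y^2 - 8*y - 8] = 12*y^2 + 24*y - 16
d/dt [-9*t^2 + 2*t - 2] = 2 - 18*t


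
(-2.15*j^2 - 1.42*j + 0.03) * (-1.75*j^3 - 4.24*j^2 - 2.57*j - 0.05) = 3.7625*j^5 + 11.601*j^4 + 11.4938*j^3 + 3.6297*j^2 - 0.00609999999999999*j - 0.0015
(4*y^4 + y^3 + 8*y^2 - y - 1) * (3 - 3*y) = -12*y^5 + 9*y^4 - 21*y^3 + 27*y^2 - 3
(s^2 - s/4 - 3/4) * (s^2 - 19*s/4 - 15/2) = s^4 - 5*s^3 - 113*s^2/16 + 87*s/16 + 45/8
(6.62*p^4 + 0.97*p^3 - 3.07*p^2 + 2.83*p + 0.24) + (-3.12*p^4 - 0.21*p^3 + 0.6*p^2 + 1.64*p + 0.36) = 3.5*p^4 + 0.76*p^3 - 2.47*p^2 + 4.47*p + 0.6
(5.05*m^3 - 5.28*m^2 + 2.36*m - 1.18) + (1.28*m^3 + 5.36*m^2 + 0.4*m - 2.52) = 6.33*m^3 + 0.0800000000000001*m^2 + 2.76*m - 3.7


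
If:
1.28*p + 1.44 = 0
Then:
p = -1.12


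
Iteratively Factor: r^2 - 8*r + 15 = (r - 5)*(r - 3)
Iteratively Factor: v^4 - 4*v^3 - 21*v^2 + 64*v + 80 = (v - 4)*(v^3 - 21*v - 20) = (v - 4)*(v + 4)*(v^2 - 4*v - 5) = (v - 5)*(v - 4)*(v + 4)*(v + 1)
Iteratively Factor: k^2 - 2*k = (k)*(k - 2)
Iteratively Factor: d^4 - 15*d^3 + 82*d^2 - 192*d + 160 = (d - 4)*(d^3 - 11*d^2 + 38*d - 40) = (d - 5)*(d - 4)*(d^2 - 6*d + 8) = (d - 5)*(d - 4)*(d - 2)*(d - 4)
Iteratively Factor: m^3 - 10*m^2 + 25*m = (m - 5)*(m^2 - 5*m) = (m - 5)^2*(m)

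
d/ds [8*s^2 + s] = 16*s + 1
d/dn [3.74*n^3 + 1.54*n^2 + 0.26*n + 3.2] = 11.22*n^2 + 3.08*n + 0.26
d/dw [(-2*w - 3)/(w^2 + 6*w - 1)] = 2*(w^2 + 3*w + 10)/(w^4 + 12*w^3 + 34*w^2 - 12*w + 1)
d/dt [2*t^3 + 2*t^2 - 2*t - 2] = 6*t^2 + 4*t - 2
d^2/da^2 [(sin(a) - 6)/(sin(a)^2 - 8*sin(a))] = (-9*sin(a)^2 + 16*sin(a) + 348/sin(a) + 373/(2*sin(a)^2) + 33*sin(3*a)/sin(a)^3 + sin(5*a)/(2*sin(a)^3) - 768/sin(a)^3)/(sin(a) - 8)^3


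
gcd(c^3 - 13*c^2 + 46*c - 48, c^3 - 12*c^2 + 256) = c - 8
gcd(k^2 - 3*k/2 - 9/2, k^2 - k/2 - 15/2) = k - 3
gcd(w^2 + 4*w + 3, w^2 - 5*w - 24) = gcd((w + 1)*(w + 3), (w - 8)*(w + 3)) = w + 3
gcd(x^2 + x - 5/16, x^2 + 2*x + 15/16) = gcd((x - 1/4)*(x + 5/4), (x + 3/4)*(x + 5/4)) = x + 5/4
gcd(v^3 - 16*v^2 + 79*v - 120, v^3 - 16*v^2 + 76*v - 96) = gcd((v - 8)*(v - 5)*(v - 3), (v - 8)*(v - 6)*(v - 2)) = v - 8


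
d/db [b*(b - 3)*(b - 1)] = 3*b^2 - 8*b + 3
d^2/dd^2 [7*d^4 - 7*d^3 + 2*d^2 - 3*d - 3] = 84*d^2 - 42*d + 4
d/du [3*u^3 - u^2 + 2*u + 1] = 9*u^2 - 2*u + 2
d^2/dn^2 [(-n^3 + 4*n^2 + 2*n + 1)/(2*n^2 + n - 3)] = 2*(-7*n^3 + 93*n^2 + 15*n + 49)/(8*n^6 + 12*n^5 - 30*n^4 - 35*n^3 + 45*n^2 + 27*n - 27)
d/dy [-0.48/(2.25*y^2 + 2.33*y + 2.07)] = (2.16*y + 1.1184)/(2.25*y^2 + 2.33*y + 2.07)^2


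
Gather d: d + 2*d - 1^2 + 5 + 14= 3*d + 18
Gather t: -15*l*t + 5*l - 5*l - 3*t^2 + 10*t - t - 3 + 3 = -3*t^2 + t*(9 - 15*l)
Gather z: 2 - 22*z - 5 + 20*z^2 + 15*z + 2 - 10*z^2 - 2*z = 10*z^2 - 9*z - 1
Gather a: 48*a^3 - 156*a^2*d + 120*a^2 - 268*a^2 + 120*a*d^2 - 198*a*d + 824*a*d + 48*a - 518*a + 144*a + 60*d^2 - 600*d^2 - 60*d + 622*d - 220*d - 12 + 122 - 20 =48*a^3 + a^2*(-156*d - 148) + a*(120*d^2 + 626*d - 326) - 540*d^2 + 342*d + 90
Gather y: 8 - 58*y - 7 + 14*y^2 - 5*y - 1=14*y^2 - 63*y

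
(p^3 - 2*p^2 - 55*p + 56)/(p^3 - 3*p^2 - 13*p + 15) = (p^2 - p - 56)/(p^2 - 2*p - 15)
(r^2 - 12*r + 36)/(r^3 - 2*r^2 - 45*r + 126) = (r - 6)/(r^2 + 4*r - 21)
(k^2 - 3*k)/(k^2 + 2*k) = (k - 3)/(k + 2)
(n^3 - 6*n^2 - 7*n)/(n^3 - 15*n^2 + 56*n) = (n + 1)/(n - 8)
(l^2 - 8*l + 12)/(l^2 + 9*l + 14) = (l^2 - 8*l + 12)/(l^2 + 9*l + 14)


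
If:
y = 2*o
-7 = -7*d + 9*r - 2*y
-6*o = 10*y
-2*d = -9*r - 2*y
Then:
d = 7/5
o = 0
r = 14/45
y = 0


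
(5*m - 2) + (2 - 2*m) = 3*m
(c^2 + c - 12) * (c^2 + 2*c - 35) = c^4 + 3*c^3 - 45*c^2 - 59*c + 420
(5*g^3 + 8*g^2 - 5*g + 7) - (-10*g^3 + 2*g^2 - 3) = 15*g^3 + 6*g^2 - 5*g + 10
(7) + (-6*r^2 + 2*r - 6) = -6*r^2 + 2*r + 1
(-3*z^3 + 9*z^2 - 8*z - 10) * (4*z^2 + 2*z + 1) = -12*z^5 + 30*z^4 - 17*z^3 - 47*z^2 - 28*z - 10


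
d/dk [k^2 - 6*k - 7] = 2*k - 6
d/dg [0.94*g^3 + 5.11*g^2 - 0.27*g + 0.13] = 2.82*g^2 + 10.22*g - 0.27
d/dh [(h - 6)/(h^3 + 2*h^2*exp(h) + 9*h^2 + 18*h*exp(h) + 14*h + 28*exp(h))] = (h^3 + 2*h^2*exp(h) + 9*h^2 + 18*h*exp(h) + 14*h - (h - 6)*(2*h^2*exp(h) + 3*h^2 + 22*h*exp(h) + 18*h + 46*exp(h) + 14) + 28*exp(h))/(h^3 + 2*h^2*exp(h) + 9*h^2 + 18*h*exp(h) + 14*h + 28*exp(h))^2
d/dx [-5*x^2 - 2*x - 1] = -10*x - 2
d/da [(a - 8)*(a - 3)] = 2*a - 11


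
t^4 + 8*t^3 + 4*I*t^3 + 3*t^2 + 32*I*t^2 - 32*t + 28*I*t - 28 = (t + 1)*(t + 7)*(t + 2*I)^2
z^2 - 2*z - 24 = (z - 6)*(z + 4)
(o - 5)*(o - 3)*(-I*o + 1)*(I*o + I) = o^4 - 7*o^3 + I*o^3 + 7*o^2 - 7*I*o^2 + 15*o + 7*I*o + 15*I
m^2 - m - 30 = (m - 6)*(m + 5)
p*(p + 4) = p^2 + 4*p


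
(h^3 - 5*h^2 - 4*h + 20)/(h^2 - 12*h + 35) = (h^2 - 4)/(h - 7)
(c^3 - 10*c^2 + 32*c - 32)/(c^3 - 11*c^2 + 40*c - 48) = (c - 2)/(c - 3)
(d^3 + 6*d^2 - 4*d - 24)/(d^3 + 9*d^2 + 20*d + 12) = (d - 2)/(d + 1)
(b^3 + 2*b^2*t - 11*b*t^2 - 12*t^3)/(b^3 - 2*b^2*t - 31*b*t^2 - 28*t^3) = (-b + 3*t)/(-b + 7*t)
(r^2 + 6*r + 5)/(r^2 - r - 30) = (r + 1)/(r - 6)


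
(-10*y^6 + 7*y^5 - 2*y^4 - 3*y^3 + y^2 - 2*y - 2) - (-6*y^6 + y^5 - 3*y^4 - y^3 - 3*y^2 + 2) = -4*y^6 + 6*y^5 + y^4 - 2*y^3 + 4*y^2 - 2*y - 4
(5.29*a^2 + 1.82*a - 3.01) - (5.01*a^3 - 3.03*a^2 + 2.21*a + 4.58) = -5.01*a^3 + 8.32*a^2 - 0.39*a - 7.59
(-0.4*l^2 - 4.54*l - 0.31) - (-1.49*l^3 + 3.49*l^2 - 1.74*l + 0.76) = 1.49*l^3 - 3.89*l^2 - 2.8*l - 1.07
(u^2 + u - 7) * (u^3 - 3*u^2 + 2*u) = u^5 - 2*u^4 - 8*u^3 + 23*u^2 - 14*u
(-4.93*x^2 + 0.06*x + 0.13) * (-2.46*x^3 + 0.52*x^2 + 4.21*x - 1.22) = 12.1278*x^5 - 2.7112*x^4 - 21.0439*x^3 + 6.3348*x^2 + 0.4741*x - 0.1586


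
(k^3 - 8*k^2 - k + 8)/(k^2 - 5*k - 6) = (k^2 - 9*k + 8)/(k - 6)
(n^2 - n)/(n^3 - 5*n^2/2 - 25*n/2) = 2*(1 - n)/(-2*n^2 + 5*n + 25)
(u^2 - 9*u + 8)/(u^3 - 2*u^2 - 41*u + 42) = (u - 8)/(u^2 - u - 42)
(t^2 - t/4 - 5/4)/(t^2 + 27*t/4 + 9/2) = (4*t^2 - t - 5)/(4*t^2 + 27*t + 18)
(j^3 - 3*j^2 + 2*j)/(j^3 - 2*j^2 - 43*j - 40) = j*(-j^2 + 3*j - 2)/(-j^3 + 2*j^2 + 43*j + 40)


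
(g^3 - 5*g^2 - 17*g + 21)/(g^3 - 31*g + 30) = (g^2 - 4*g - 21)/(g^2 + g - 30)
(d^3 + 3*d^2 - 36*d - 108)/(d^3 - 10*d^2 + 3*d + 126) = (d + 6)/(d - 7)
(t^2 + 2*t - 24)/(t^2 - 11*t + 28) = (t + 6)/(t - 7)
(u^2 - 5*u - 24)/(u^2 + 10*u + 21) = (u - 8)/(u + 7)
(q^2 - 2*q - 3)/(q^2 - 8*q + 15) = (q + 1)/(q - 5)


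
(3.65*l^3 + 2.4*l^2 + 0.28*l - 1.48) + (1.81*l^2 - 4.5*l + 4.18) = 3.65*l^3 + 4.21*l^2 - 4.22*l + 2.7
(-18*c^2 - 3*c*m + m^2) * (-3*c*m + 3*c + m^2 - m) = 54*c^3*m - 54*c^3 - 9*c^2*m^2 + 9*c^2*m - 6*c*m^3 + 6*c*m^2 + m^4 - m^3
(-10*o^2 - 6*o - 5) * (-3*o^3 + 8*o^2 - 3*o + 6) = 30*o^5 - 62*o^4 - 3*o^3 - 82*o^2 - 21*o - 30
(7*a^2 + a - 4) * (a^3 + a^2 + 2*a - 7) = 7*a^5 + 8*a^4 + 11*a^3 - 51*a^2 - 15*a + 28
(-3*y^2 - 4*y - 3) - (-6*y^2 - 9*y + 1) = 3*y^2 + 5*y - 4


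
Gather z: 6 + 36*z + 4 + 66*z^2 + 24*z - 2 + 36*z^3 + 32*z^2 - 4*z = 36*z^3 + 98*z^2 + 56*z + 8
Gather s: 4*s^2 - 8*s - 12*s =4*s^2 - 20*s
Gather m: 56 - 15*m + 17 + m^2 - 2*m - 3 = m^2 - 17*m + 70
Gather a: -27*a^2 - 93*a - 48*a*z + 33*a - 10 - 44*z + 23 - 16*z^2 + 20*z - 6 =-27*a^2 + a*(-48*z - 60) - 16*z^2 - 24*z + 7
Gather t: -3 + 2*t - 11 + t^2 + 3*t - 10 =t^2 + 5*t - 24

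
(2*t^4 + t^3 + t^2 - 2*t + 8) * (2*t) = 4*t^5 + 2*t^4 + 2*t^3 - 4*t^2 + 16*t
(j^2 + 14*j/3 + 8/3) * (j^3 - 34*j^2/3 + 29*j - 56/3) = j^5 - 20*j^4/3 - 191*j^3/9 + 778*j^2/9 - 88*j/9 - 448/9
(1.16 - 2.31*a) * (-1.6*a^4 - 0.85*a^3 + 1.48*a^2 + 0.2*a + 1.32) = 3.696*a^5 + 0.1075*a^4 - 4.4048*a^3 + 1.2548*a^2 - 2.8172*a + 1.5312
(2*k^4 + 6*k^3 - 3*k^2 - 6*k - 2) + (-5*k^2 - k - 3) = 2*k^4 + 6*k^3 - 8*k^2 - 7*k - 5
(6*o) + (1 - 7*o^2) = -7*o^2 + 6*o + 1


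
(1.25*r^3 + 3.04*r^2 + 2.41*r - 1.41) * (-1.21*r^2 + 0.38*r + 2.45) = -1.5125*r^5 - 3.2034*r^4 + 1.3016*r^3 + 10.0699*r^2 + 5.3687*r - 3.4545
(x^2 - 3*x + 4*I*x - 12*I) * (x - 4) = x^3 - 7*x^2 + 4*I*x^2 + 12*x - 28*I*x + 48*I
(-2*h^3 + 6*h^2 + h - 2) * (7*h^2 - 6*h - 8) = -14*h^5 + 54*h^4 - 13*h^3 - 68*h^2 + 4*h + 16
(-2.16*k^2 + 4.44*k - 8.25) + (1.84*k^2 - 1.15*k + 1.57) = -0.32*k^2 + 3.29*k - 6.68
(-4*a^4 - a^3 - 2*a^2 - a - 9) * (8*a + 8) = -32*a^5 - 40*a^4 - 24*a^3 - 24*a^2 - 80*a - 72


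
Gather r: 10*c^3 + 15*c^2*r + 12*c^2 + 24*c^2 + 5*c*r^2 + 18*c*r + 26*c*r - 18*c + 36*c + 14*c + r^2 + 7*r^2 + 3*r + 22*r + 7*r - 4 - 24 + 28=10*c^3 + 36*c^2 + 32*c + r^2*(5*c + 8) + r*(15*c^2 + 44*c + 32)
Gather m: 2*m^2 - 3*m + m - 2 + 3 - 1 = 2*m^2 - 2*m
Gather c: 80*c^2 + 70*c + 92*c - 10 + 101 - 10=80*c^2 + 162*c + 81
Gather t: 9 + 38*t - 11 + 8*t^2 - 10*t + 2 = 8*t^2 + 28*t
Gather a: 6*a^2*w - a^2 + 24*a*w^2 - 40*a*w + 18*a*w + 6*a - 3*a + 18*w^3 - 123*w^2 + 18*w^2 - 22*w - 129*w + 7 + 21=a^2*(6*w - 1) + a*(24*w^2 - 22*w + 3) + 18*w^3 - 105*w^2 - 151*w + 28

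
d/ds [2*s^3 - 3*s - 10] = 6*s^2 - 3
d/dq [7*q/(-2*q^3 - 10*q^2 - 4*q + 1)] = 7*(4*q^3 + 10*q^2 + 1)/(4*q^6 + 40*q^5 + 116*q^4 + 76*q^3 - 4*q^2 - 8*q + 1)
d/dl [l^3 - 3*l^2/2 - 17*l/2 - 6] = 3*l^2 - 3*l - 17/2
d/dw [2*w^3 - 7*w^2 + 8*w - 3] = 6*w^2 - 14*w + 8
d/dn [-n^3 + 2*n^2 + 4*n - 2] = -3*n^2 + 4*n + 4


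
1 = 1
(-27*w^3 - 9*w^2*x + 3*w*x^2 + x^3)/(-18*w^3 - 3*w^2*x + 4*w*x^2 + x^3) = (-3*w + x)/(-2*w + x)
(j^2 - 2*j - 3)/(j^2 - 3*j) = (j + 1)/j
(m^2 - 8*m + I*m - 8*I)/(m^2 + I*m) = (m - 8)/m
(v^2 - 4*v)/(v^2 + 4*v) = (v - 4)/(v + 4)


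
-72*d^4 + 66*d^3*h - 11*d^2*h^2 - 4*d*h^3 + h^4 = (-3*d + h)^2*(-2*d + h)*(4*d + h)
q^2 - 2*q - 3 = (q - 3)*(q + 1)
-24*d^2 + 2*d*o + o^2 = (-4*d + o)*(6*d + o)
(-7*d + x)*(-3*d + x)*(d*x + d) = 21*d^3*x + 21*d^3 - 10*d^2*x^2 - 10*d^2*x + d*x^3 + d*x^2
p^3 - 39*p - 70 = (p - 7)*(p + 2)*(p + 5)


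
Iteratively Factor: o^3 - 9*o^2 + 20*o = (o - 4)*(o^2 - 5*o) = (o - 5)*(o - 4)*(o)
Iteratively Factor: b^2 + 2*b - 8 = (b + 4)*(b - 2)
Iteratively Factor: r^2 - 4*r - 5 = (r - 5)*(r + 1)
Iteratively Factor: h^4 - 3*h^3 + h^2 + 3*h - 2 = (h - 1)*(h^3 - 2*h^2 - h + 2) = (h - 1)*(h + 1)*(h^2 - 3*h + 2) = (h - 1)^2*(h + 1)*(h - 2)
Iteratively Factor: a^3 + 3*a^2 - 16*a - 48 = (a + 4)*(a^2 - a - 12) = (a - 4)*(a + 4)*(a + 3)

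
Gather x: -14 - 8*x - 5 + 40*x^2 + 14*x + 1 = 40*x^2 + 6*x - 18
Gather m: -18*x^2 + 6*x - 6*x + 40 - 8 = 32 - 18*x^2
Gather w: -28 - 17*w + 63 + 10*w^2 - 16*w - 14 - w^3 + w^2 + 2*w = -w^3 + 11*w^2 - 31*w + 21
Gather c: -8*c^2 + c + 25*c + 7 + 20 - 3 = -8*c^2 + 26*c + 24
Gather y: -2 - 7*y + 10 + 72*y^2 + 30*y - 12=72*y^2 + 23*y - 4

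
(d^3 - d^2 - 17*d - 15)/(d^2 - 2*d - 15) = d + 1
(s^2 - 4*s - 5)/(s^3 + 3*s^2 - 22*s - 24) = (s - 5)/(s^2 + 2*s - 24)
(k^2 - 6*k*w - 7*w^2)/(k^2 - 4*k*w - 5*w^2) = (-k + 7*w)/(-k + 5*w)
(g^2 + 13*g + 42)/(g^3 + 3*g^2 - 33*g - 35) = (g + 6)/(g^2 - 4*g - 5)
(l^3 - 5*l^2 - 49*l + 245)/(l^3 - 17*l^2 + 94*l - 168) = (l^2 + 2*l - 35)/(l^2 - 10*l + 24)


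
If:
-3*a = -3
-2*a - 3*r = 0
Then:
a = 1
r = -2/3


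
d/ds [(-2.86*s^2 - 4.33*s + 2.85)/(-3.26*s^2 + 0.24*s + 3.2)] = (-14.8022*s^2 + 0.278000000000002*s - 14.54)/(10.6276*s^4 - 1.5648*s^3 - 20.8064*s^2 + 1.536*s + 10.24)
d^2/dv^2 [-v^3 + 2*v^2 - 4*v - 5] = 4 - 6*v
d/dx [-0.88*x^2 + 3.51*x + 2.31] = 3.51 - 1.76*x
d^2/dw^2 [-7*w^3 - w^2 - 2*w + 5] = -42*w - 2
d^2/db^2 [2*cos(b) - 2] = -2*cos(b)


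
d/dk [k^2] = 2*k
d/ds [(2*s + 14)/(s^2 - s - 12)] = 2*(s^2 - s - (s + 7)*(2*s - 1) - 12)/(-s^2 + s + 12)^2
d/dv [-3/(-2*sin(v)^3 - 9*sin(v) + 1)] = 9*(cos(2*v) - 4)*cos(v)/(2*sin(v)^3 + 9*sin(v) - 1)^2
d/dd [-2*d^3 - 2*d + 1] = -6*d^2 - 2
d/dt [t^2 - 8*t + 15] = 2*t - 8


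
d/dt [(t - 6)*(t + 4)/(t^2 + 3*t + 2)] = (5*t^2 + 52*t + 68)/(t^4 + 6*t^3 + 13*t^2 + 12*t + 4)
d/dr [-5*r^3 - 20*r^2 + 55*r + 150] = -15*r^2 - 40*r + 55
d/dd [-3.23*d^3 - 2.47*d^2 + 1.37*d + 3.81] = -9.69*d^2 - 4.94*d + 1.37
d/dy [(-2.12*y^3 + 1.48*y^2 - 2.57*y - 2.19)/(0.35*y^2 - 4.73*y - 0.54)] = (-0.742*y^4 + 20.0552*y^3 - 2.6665*y^2 - 0.0654000000000003*y - 8.9709)/(0.1225*y^4 - 3.311*y^3 + 21.9949*y^2 + 5.1084*y + 0.2916)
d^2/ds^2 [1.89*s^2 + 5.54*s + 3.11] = 3.78000000000000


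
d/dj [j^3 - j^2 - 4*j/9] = 3*j^2 - 2*j - 4/9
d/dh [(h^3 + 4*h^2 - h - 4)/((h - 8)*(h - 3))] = (h^4 - 22*h^3 + 29*h^2 + 200*h - 68)/(h^4 - 22*h^3 + 169*h^2 - 528*h + 576)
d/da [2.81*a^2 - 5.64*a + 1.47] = 5.62*a - 5.64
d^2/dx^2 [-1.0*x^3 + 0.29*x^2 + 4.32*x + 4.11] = 0.58 - 6.0*x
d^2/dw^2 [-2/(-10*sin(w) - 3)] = 20*(-10*sin(w)^2 + 3*sin(w) + 20)/(10*sin(w) + 3)^3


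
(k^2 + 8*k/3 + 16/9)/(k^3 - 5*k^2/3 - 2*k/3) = (9*k^2 + 24*k + 16)/(3*k*(3*k^2 - 5*k - 2))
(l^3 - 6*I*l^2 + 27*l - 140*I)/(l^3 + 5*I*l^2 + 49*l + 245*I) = (l - 4*I)/(l + 7*I)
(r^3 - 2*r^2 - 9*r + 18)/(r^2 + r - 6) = r - 3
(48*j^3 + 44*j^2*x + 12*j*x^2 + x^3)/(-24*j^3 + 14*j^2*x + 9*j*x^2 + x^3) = (2*j + x)/(-j + x)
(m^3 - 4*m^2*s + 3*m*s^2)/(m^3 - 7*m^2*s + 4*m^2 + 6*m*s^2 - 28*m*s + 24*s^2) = m*(-m + 3*s)/(-m^2 + 6*m*s - 4*m + 24*s)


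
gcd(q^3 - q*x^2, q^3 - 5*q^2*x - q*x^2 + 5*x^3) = -q^2 + x^2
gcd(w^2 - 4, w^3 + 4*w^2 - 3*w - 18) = w - 2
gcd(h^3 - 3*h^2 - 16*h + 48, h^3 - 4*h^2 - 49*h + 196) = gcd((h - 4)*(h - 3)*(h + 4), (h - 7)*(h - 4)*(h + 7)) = h - 4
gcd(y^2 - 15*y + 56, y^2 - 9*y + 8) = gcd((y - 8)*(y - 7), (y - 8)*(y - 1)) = y - 8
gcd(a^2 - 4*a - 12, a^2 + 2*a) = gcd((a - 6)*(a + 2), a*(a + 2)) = a + 2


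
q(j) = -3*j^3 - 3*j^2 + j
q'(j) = -9*j^2 - 6*j + 1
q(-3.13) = 59.47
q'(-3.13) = -68.39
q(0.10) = 0.07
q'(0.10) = 0.31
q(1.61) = -18.69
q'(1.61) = -31.99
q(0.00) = 0.00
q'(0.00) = 1.00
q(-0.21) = -0.31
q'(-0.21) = 1.86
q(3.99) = -234.33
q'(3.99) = -166.22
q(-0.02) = -0.02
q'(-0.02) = 1.12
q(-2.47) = 24.43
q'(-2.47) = -39.09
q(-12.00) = 4740.00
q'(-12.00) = -1223.00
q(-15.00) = 9435.00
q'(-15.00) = -1934.00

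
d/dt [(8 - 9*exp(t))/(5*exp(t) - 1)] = -31*exp(t)/(5*exp(t) - 1)^2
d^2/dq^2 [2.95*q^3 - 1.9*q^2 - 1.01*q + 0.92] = 17.7*q - 3.8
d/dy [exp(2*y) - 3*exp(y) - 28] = (2*exp(y) - 3)*exp(y)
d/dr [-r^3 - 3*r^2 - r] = -3*r^2 - 6*r - 1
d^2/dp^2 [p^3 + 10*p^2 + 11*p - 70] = 6*p + 20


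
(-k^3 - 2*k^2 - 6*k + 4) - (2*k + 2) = -k^3 - 2*k^2 - 8*k + 2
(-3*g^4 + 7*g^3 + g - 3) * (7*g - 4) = -21*g^5 + 61*g^4 - 28*g^3 + 7*g^2 - 25*g + 12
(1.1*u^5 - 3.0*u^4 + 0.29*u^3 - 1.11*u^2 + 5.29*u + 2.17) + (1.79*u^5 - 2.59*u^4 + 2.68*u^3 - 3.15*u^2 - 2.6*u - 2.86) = 2.89*u^5 - 5.59*u^4 + 2.97*u^3 - 4.26*u^2 + 2.69*u - 0.69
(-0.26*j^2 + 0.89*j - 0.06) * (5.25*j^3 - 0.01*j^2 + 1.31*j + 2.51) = -1.365*j^5 + 4.6751*j^4 - 0.6645*j^3 + 0.5139*j^2 + 2.1553*j - 0.1506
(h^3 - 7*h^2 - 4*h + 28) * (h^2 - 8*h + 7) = h^5 - 15*h^4 + 59*h^3 + 11*h^2 - 252*h + 196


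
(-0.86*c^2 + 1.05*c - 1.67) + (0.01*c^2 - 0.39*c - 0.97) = -0.85*c^2 + 0.66*c - 2.64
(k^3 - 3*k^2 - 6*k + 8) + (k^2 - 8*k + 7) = k^3 - 2*k^2 - 14*k + 15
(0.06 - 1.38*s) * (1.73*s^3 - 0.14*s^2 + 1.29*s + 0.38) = -2.3874*s^4 + 0.297*s^3 - 1.7886*s^2 - 0.447*s + 0.0228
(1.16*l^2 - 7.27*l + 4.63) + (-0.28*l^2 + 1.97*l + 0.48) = 0.88*l^2 - 5.3*l + 5.11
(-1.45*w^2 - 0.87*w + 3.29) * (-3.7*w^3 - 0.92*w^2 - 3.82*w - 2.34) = 5.365*w^5 + 4.553*w^4 - 5.8336*w^3 + 3.6896*w^2 - 10.532*w - 7.6986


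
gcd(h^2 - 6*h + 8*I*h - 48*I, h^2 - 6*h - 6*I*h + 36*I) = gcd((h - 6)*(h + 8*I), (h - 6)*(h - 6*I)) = h - 6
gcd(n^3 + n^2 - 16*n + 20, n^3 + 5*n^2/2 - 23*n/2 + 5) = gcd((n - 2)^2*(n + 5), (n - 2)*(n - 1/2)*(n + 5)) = n^2 + 3*n - 10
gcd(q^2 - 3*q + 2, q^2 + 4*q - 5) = q - 1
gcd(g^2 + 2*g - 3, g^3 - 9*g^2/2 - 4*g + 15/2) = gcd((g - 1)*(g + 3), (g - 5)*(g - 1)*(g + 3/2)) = g - 1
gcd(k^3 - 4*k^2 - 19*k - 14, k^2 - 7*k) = k - 7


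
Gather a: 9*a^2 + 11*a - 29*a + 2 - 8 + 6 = 9*a^2 - 18*a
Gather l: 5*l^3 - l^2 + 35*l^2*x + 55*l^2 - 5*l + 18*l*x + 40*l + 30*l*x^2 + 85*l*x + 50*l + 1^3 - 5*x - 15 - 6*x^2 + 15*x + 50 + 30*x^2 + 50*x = 5*l^3 + l^2*(35*x + 54) + l*(30*x^2 + 103*x + 85) + 24*x^2 + 60*x + 36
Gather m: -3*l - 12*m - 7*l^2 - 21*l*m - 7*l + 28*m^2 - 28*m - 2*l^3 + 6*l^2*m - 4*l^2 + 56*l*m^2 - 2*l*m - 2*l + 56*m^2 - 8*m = -2*l^3 - 11*l^2 - 12*l + m^2*(56*l + 84) + m*(6*l^2 - 23*l - 48)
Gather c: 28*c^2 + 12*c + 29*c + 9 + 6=28*c^2 + 41*c + 15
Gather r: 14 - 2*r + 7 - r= 21 - 3*r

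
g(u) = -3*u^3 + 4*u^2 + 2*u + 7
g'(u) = -9*u^2 + 8*u + 2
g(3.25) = -47.23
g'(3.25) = -67.06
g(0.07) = 7.16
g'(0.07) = 2.52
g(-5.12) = 504.27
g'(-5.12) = -274.89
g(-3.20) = 139.86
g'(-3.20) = -115.76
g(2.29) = -3.47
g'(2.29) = -26.88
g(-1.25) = 16.61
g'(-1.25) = -22.06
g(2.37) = -5.73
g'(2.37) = -29.59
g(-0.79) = 9.40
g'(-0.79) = -9.94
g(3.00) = -32.00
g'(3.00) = -55.00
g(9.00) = -1838.00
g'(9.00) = -655.00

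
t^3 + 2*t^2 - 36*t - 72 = (t - 6)*(t + 2)*(t + 6)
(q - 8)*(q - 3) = q^2 - 11*q + 24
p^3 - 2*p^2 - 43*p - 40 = (p - 8)*(p + 1)*(p + 5)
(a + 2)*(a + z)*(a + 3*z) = a^3 + 4*a^2*z + 2*a^2 + 3*a*z^2 + 8*a*z + 6*z^2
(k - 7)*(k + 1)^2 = k^3 - 5*k^2 - 13*k - 7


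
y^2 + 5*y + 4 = (y + 1)*(y + 4)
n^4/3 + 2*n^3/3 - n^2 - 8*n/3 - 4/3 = (n/3 + 1/3)*(n - 2)*(n + 1)*(n + 2)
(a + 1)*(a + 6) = a^2 + 7*a + 6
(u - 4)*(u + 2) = u^2 - 2*u - 8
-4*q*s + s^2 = s*(-4*q + s)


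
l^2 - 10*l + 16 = (l - 8)*(l - 2)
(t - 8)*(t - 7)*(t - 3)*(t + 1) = t^4 - 17*t^3 + 83*t^2 - 67*t - 168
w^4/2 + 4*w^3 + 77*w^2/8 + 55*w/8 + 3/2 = (w/2 + 1/4)*(w + 1/2)*(w + 3)*(w + 4)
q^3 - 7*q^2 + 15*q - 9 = (q - 3)^2*(q - 1)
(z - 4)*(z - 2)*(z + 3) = z^3 - 3*z^2 - 10*z + 24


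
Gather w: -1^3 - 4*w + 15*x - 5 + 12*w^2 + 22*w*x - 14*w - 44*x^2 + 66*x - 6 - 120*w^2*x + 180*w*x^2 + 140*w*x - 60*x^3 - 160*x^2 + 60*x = w^2*(12 - 120*x) + w*(180*x^2 + 162*x - 18) - 60*x^3 - 204*x^2 + 141*x - 12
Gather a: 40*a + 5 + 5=40*a + 10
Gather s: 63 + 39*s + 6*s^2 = 6*s^2 + 39*s + 63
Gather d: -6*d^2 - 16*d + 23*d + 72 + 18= -6*d^2 + 7*d + 90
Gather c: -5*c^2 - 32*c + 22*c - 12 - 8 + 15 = -5*c^2 - 10*c - 5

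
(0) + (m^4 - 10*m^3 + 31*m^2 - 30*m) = m^4 - 10*m^3 + 31*m^2 - 30*m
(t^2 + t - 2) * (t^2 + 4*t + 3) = t^4 + 5*t^3 + 5*t^2 - 5*t - 6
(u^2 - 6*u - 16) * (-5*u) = -5*u^3 + 30*u^2 + 80*u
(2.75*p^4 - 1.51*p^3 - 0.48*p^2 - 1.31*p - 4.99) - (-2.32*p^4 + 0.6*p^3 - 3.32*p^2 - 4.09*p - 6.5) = 5.07*p^4 - 2.11*p^3 + 2.84*p^2 + 2.78*p + 1.51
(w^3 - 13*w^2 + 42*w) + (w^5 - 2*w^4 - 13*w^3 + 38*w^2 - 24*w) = w^5 - 2*w^4 - 12*w^3 + 25*w^2 + 18*w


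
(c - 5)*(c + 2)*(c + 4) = c^3 + c^2 - 22*c - 40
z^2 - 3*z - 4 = (z - 4)*(z + 1)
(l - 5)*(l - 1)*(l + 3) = l^3 - 3*l^2 - 13*l + 15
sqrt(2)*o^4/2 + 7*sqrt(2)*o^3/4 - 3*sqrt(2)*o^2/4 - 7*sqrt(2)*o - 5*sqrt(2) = (o - 2)*(o + 1)*(o + 5/2)*(sqrt(2)*o/2 + sqrt(2))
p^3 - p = p*(p - 1)*(p + 1)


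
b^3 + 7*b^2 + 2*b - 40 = (b - 2)*(b + 4)*(b + 5)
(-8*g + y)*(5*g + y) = -40*g^2 - 3*g*y + y^2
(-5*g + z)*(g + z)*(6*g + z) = -30*g^3 - 29*g^2*z + 2*g*z^2 + z^3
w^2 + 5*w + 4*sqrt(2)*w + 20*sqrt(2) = (w + 5)*(w + 4*sqrt(2))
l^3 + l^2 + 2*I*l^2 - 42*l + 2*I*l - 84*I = (l - 6)*(l + 7)*(l + 2*I)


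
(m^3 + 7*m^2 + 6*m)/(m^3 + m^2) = (m + 6)/m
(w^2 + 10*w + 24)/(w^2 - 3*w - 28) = (w + 6)/(w - 7)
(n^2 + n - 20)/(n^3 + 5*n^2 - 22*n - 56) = (n + 5)/(n^2 + 9*n + 14)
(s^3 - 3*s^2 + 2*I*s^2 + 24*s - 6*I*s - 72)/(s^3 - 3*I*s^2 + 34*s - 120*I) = (s - 3)/(s - 5*I)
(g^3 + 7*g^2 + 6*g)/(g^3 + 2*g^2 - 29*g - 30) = g/(g - 5)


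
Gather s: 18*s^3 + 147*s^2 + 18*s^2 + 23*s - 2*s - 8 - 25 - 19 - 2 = 18*s^3 + 165*s^2 + 21*s - 54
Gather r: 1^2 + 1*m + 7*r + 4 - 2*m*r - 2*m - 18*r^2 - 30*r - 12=-m - 18*r^2 + r*(-2*m - 23) - 7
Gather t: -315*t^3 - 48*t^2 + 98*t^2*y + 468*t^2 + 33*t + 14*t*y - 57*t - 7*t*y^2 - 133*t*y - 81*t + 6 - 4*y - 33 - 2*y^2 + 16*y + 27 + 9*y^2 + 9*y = -315*t^3 + t^2*(98*y + 420) + t*(-7*y^2 - 119*y - 105) + 7*y^2 + 21*y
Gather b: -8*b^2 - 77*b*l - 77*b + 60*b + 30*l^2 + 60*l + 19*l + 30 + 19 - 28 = -8*b^2 + b*(-77*l - 17) + 30*l^2 + 79*l + 21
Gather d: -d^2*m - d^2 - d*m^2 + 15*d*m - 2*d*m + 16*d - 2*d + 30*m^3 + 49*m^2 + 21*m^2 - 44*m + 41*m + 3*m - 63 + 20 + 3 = d^2*(-m - 1) + d*(-m^2 + 13*m + 14) + 30*m^3 + 70*m^2 - 40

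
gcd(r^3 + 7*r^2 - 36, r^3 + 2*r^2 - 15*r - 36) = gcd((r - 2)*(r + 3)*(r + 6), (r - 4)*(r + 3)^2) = r + 3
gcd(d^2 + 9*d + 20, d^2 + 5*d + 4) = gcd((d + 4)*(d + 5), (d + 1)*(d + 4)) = d + 4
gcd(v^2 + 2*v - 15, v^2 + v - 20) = v + 5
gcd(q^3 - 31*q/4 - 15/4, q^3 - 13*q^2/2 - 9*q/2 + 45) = q^2 - q/2 - 15/2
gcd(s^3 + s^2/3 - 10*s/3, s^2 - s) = s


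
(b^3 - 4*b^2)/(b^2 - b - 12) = b^2/(b + 3)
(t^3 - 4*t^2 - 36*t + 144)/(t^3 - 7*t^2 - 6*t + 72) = (t + 6)/(t + 3)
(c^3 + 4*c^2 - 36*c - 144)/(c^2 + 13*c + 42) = (c^2 - 2*c - 24)/(c + 7)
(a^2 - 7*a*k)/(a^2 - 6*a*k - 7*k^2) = a/(a + k)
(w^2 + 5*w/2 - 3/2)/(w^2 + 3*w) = (w - 1/2)/w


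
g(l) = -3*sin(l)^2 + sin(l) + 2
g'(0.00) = 1.00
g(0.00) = 2.00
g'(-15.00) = -3.72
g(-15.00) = 0.08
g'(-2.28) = -3.62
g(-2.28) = -0.49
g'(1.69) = 0.59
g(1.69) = 0.04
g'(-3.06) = -1.48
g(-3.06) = 1.90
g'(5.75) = 3.49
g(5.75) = 0.72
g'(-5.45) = -2.31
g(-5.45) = 1.10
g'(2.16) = 2.22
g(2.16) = 0.76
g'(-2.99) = -1.88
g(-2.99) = 1.78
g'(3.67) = -3.48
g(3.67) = 0.73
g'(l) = -6*sin(l)*cos(l) + cos(l)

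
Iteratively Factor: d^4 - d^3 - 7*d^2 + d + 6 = (d + 2)*(d^3 - 3*d^2 - d + 3) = (d - 1)*(d + 2)*(d^2 - 2*d - 3) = (d - 3)*(d - 1)*(d + 2)*(d + 1)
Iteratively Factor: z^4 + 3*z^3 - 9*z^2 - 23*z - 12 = (z - 3)*(z^3 + 6*z^2 + 9*z + 4) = (z - 3)*(z + 4)*(z^2 + 2*z + 1) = (z - 3)*(z + 1)*(z + 4)*(z + 1)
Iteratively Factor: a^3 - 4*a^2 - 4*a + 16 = (a - 4)*(a^2 - 4) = (a - 4)*(a - 2)*(a + 2)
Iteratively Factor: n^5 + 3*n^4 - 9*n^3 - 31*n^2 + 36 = (n + 2)*(n^4 + n^3 - 11*n^2 - 9*n + 18) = (n + 2)^2*(n^3 - n^2 - 9*n + 9) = (n + 2)^2*(n + 3)*(n^2 - 4*n + 3) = (n - 3)*(n + 2)^2*(n + 3)*(n - 1)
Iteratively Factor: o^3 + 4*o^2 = (o)*(o^2 + 4*o) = o^2*(o + 4)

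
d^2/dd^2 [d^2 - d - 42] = 2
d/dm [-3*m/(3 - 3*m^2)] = (-m^2 - 1)/(m^4 - 2*m^2 + 1)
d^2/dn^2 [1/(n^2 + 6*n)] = 2*(-n*(n + 6) + 4*(n + 3)^2)/(n^3*(n + 6)^3)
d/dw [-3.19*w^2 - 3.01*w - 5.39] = -6.38*w - 3.01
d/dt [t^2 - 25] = 2*t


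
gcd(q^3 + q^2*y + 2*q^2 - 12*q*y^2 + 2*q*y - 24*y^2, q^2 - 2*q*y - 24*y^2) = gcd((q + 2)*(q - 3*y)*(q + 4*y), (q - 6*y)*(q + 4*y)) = q + 4*y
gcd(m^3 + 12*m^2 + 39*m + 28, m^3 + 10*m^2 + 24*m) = m + 4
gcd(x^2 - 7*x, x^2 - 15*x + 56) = x - 7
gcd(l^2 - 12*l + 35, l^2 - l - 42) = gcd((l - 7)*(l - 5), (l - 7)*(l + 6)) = l - 7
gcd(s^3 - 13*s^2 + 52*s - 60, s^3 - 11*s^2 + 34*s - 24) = s - 6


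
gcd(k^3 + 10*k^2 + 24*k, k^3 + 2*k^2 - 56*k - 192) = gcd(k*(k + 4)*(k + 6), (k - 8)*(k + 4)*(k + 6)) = k^2 + 10*k + 24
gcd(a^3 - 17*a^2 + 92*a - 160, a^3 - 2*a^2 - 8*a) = a - 4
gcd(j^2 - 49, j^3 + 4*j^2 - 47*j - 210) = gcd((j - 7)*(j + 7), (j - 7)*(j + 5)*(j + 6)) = j - 7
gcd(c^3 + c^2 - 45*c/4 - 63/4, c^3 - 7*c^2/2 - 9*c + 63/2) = c^2 - c/2 - 21/2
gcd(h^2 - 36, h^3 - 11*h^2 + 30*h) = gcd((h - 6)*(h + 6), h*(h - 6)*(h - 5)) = h - 6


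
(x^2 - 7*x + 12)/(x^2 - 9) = (x - 4)/(x + 3)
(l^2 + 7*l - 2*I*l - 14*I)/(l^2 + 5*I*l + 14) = (l + 7)/(l + 7*I)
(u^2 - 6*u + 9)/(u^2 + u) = (u^2 - 6*u + 9)/(u*(u + 1))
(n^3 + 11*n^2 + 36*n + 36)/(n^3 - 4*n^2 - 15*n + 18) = (n^2 + 8*n + 12)/(n^2 - 7*n + 6)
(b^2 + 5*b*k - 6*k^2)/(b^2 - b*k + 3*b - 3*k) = (b + 6*k)/(b + 3)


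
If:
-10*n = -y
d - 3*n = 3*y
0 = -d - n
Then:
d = 0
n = 0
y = 0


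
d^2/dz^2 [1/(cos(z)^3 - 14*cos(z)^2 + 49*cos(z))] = (-9*(1 - cos(2*z))^2/4 - 35*cos(z) - 55*cos(2*z)/2 + 7*cos(3*z) + 159/2)/((cos(z) - 7)^4*cos(z)^3)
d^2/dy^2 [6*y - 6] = 0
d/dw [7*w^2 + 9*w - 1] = 14*w + 9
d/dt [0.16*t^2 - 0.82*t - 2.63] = 0.32*t - 0.82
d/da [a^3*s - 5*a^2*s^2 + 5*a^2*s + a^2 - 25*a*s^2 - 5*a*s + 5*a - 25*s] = 3*a^2*s - 10*a*s^2 + 10*a*s + 2*a - 25*s^2 - 5*s + 5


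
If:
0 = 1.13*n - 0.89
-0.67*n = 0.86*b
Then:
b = -0.61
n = 0.79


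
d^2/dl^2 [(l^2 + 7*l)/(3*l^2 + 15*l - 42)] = 4/(3*(l^3 - 6*l^2 + 12*l - 8))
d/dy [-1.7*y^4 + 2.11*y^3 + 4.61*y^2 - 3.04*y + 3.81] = -6.8*y^3 + 6.33*y^2 + 9.22*y - 3.04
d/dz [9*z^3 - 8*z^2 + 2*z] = 27*z^2 - 16*z + 2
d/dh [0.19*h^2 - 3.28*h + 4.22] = 0.38*h - 3.28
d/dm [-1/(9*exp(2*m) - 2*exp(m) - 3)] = (18*exp(m) - 2)*exp(m)/(-9*exp(2*m) + 2*exp(m) + 3)^2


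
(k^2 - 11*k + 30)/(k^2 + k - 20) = (k^2 - 11*k + 30)/(k^2 + k - 20)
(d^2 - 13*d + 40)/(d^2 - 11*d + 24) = (d - 5)/(d - 3)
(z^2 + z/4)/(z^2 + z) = (z + 1/4)/(z + 1)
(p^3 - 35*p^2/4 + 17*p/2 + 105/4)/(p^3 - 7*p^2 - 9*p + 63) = (p + 5/4)/(p + 3)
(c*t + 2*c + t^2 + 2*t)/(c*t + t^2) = (t + 2)/t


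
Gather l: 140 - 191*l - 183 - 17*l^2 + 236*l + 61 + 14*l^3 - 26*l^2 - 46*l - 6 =14*l^3 - 43*l^2 - l + 12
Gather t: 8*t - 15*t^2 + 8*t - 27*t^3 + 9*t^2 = -27*t^3 - 6*t^2 + 16*t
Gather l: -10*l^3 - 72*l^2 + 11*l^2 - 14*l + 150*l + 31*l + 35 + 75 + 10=-10*l^3 - 61*l^2 + 167*l + 120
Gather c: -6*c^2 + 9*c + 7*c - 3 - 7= -6*c^2 + 16*c - 10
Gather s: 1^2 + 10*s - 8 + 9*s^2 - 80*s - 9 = 9*s^2 - 70*s - 16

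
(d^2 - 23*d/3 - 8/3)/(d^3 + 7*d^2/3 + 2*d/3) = (d - 8)/(d*(d + 2))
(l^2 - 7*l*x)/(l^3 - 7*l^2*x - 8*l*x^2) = (-l + 7*x)/(-l^2 + 7*l*x + 8*x^2)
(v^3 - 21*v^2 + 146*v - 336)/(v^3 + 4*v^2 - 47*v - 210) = (v^2 - 14*v + 48)/(v^2 + 11*v + 30)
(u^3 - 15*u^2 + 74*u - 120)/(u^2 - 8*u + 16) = (u^2 - 11*u + 30)/(u - 4)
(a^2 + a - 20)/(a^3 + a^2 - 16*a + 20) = (a - 4)/(a^2 - 4*a + 4)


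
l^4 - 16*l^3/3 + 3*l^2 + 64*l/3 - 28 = (l - 3)*(l - 7/3)*(l - 2)*(l + 2)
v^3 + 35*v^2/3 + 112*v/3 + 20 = (v + 2/3)*(v + 5)*(v + 6)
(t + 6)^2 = t^2 + 12*t + 36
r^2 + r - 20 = (r - 4)*(r + 5)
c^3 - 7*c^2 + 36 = (c - 6)*(c - 3)*(c + 2)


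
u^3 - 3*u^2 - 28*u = u*(u - 7)*(u + 4)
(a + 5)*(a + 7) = a^2 + 12*a + 35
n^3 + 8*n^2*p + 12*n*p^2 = n*(n + 2*p)*(n + 6*p)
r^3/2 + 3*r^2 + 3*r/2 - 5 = (r/2 + 1)*(r - 1)*(r + 5)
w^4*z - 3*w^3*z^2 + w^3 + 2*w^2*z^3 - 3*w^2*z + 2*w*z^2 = w*(w - 2*z)*(w - z)*(w*z + 1)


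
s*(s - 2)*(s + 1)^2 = s^4 - 3*s^2 - 2*s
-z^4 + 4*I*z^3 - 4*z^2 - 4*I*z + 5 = (z + 1)*(z - 5*I)*(-I*z + 1)*(-I*z + I)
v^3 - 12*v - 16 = (v - 4)*(v + 2)^2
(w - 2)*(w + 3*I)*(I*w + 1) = I*w^3 - 2*w^2 - 2*I*w^2 + 4*w + 3*I*w - 6*I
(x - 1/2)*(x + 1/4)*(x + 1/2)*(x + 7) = x^4 + 29*x^3/4 + 3*x^2/2 - 29*x/16 - 7/16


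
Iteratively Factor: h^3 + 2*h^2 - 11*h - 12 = (h + 1)*(h^2 + h - 12) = (h + 1)*(h + 4)*(h - 3)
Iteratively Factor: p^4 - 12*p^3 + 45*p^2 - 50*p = (p - 2)*(p^3 - 10*p^2 + 25*p) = p*(p - 2)*(p^2 - 10*p + 25) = p*(p - 5)*(p - 2)*(p - 5)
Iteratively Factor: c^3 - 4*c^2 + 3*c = (c - 3)*(c^2 - c) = c*(c - 3)*(c - 1)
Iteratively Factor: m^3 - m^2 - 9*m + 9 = (m - 3)*(m^2 + 2*m - 3) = (m - 3)*(m - 1)*(m + 3)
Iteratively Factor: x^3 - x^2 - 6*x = (x - 3)*(x^2 + 2*x) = (x - 3)*(x + 2)*(x)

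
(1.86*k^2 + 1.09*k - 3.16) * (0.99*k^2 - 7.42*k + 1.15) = 1.8414*k^4 - 12.7221*k^3 - 9.0772*k^2 + 24.7007*k - 3.634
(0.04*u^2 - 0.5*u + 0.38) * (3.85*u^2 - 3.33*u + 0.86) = 0.154*u^4 - 2.0582*u^3 + 3.1624*u^2 - 1.6954*u + 0.3268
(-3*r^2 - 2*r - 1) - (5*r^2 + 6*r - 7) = -8*r^2 - 8*r + 6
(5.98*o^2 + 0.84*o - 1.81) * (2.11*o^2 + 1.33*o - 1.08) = 12.6178*o^4 + 9.7258*o^3 - 9.1603*o^2 - 3.3145*o + 1.9548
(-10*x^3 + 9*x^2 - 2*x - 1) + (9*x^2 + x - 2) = -10*x^3 + 18*x^2 - x - 3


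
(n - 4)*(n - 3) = n^2 - 7*n + 12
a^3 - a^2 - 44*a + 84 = (a - 6)*(a - 2)*(a + 7)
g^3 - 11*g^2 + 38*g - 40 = (g - 5)*(g - 4)*(g - 2)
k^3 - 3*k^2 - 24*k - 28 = (k - 7)*(k + 2)^2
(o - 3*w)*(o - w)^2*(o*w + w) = o^4*w - 5*o^3*w^2 + o^3*w + 7*o^2*w^3 - 5*o^2*w^2 - 3*o*w^4 + 7*o*w^3 - 3*w^4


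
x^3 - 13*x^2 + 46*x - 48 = (x - 8)*(x - 3)*(x - 2)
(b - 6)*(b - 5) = b^2 - 11*b + 30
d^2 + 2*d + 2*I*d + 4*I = (d + 2)*(d + 2*I)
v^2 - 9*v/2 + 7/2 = (v - 7/2)*(v - 1)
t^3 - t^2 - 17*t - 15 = (t - 5)*(t + 1)*(t + 3)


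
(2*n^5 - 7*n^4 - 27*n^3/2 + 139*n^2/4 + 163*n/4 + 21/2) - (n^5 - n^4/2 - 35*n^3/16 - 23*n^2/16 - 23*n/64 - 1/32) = n^5 - 13*n^4/2 - 181*n^3/16 + 579*n^2/16 + 2631*n/64 + 337/32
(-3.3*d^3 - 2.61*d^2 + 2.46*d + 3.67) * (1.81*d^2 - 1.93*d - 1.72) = -5.973*d^5 + 1.6449*d^4 + 15.1659*d^3 + 6.3841*d^2 - 11.3143*d - 6.3124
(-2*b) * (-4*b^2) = 8*b^3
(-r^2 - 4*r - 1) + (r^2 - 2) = -4*r - 3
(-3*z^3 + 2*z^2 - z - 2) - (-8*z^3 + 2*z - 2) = 5*z^3 + 2*z^2 - 3*z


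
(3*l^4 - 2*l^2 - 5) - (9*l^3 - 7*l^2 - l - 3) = 3*l^4 - 9*l^3 + 5*l^2 + l - 2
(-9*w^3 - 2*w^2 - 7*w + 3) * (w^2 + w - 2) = -9*w^5 - 11*w^4 + 9*w^3 + 17*w - 6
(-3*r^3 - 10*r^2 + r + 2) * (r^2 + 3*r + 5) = -3*r^5 - 19*r^4 - 44*r^3 - 45*r^2 + 11*r + 10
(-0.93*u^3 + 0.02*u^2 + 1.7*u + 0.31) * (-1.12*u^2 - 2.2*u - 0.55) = 1.0416*u^5 + 2.0236*u^4 - 1.4365*u^3 - 4.0982*u^2 - 1.617*u - 0.1705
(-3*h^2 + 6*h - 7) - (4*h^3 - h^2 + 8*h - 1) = -4*h^3 - 2*h^2 - 2*h - 6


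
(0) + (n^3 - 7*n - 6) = n^3 - 7*n - 6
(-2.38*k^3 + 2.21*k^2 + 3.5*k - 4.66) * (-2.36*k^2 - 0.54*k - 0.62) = 5.6168*k^5 - 3.9304*k^4 - 7.9778*k^3 + 7.7374*k^2 + 0.3464*k + 2.8892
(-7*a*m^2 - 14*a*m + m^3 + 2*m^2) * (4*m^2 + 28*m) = -28*a*m^4 - 252*a*m^3 - 392*a*m^2 + 4*m^5 + 36*m^4 + 56*m^3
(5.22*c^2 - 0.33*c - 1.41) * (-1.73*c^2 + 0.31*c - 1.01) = -9.0306*c^4 + 2.1891*c^3 - 2.9352*c^2 - 0.1038*c + 1.4241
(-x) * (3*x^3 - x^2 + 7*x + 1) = -3*x^4 + x^3 - 7*x^2 - x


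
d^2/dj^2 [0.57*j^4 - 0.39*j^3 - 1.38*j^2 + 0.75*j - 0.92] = 6.84*j^2 - 2.34*j - 2.76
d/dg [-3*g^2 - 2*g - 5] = -6*g - 2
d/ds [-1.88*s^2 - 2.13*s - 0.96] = -3.76*s - 2.13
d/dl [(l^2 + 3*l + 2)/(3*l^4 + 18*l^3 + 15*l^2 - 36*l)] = (-2*l^5 - 15*l^4 - 44*l^3 - 63*l^2 - 20*l + 24)/(3*l^2*(l^6 + 12*l^5 + 46*l^4 + 36*l^3 - 119*l^2 - 120*l + 144))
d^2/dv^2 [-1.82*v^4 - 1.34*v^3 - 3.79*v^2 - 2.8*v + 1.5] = -21.84*v^2 - 8.04*v - 7.58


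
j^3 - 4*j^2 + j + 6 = (j - 3)*(j - 2)*(j + 1)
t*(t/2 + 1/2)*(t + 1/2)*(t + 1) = t^4/2 + 5*t^3/4 + t^2 + t/4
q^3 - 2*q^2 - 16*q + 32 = (q - 4)*(q - 2)*(q + 4)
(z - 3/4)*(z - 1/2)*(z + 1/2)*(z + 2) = z^4 + 5*z^3/4 - 7*z^2/4 - 5*z/16 + 3/8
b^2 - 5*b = b*(b - 5)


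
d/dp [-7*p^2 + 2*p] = 2 - 14*p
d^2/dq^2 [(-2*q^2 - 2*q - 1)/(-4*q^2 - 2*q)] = (4*q^3 + 12*q^2 + 6*q + 1)/(q^3*(8*q^3 + 12*q^2 + 6*q + 1))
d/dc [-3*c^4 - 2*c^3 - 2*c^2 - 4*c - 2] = -12*c^3 - 6*c^2 - 4*c - 4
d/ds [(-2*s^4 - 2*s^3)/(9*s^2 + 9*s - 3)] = 2*s^2*(-6*s^3 - 12*s^2 - 2*s + 3)/(3*(9*s^4 + 18*s^3 + 3*s^2 - 6*s + 1))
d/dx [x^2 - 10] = 2*x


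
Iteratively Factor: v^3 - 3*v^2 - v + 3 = (v - 3)*(v^2 - 1) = (v - 3)*(v - 1)*(v + 1)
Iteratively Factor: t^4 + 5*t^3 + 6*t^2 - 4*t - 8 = (t + 2)*(t^3 + 3*t^2 - 4) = (t + 2)^2*(t^2 + t - 2) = (t + 2)^3*(t - 1)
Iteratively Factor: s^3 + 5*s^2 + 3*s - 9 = (s - 1)*(s^2 + 6*s + 9) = (s - 1)*(s + 3)*(s + 3)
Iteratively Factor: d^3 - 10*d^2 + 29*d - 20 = (d - 5)*(d^2 - 5*d + 4) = (d - 5)*(d - 1)*(d - 4)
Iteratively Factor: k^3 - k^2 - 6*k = (k + 2)*(k^2 - 3*k) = k*(k + 2)*(k - 3)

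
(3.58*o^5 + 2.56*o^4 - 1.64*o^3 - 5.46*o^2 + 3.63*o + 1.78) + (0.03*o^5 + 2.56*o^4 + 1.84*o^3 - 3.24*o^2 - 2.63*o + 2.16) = 3.61*o^5 + 5.12*o^4 + 0.2*o^3 - 8.7*o^2 + 1.0*o + 3.94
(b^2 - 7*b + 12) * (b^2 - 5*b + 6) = b^4 - 12*b^3 + 53*b^2 - 102*b + 72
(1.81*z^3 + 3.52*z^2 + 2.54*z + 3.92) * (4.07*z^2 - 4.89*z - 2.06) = 7.3667*z^5 + 5.4755*z^4 - 10.6036*z^3 - 3.7174*z^2 - 24.4012*z - 8.0752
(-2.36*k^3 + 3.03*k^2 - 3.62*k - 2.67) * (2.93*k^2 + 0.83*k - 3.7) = -6.9148*k^5 + 6.9191*k^4 + 0.640299999999999*k^3 - 22.0387*k^2 + 11.1779*k + 9.879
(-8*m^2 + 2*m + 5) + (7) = -8*m^2 + 2*m + 12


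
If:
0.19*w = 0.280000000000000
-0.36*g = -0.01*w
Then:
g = 0.04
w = 1.47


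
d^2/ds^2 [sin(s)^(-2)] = 2*(cos(2*s) + 2)/sin(s)^4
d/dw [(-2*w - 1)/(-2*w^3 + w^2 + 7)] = 2*(2*w^3 - w^2 - w*(2*w + 1)*(3*w - 1) - 7)/(-2*w^3 + w^2 + 7)^2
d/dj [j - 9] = 1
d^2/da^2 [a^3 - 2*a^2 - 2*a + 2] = 6*a - 4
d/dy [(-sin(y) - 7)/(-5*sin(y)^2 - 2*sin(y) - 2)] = (-70*sin(y) + 5*cos(y)^2 - 17)*cos(y)/(5*sin(y)^2 + 2*sin(y) + 2)^2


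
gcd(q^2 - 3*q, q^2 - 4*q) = q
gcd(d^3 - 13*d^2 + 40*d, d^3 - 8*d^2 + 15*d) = d^2 - 5*d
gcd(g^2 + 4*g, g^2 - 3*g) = g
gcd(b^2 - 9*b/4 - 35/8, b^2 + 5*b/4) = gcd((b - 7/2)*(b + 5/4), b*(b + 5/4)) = b + 5/4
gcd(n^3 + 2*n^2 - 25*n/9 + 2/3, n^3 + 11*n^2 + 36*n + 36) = n + 3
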